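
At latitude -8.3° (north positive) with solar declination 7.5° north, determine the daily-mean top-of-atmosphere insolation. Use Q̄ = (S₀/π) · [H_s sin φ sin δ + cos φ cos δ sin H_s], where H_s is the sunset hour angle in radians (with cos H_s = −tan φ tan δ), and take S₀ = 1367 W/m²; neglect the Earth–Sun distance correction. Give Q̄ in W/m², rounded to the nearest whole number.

The sunset hour angle satisfies cos H_s = −tan φ tan δ = 0.0192, giving H_s = 88.90°. In radians, H_s = 1.5516.
H_s sin φ sin δ = 1.5516 × -0.1444 × 0.1305 = -0.0292.
cos φ cos δ sin H_s = 0.9895 × 0.9914 × 0.9998 = 0.9808.
Q̄ = (1367/π) × (-0.0292 + 0.9808) = 435.13 × 0.9516 = 414.07 W/m².

414 W/m²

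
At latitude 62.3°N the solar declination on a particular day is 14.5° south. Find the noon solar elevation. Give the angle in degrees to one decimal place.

At local solar noon the hour angle is zero, so the elevation is 90° − |φ − δ| = 90° − |62.3° − (-14.5°)| = 90° − 76.8° = 13.2°.

13.2°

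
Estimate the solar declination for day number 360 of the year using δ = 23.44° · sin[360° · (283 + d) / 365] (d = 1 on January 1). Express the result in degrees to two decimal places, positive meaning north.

360 × (283 + 360) / 365 = 634.192°; sin(634.192°) = -0.9973.
δ = 23.44 × -0.9973 = -23.377° ≈ -23.38°.

-23.38°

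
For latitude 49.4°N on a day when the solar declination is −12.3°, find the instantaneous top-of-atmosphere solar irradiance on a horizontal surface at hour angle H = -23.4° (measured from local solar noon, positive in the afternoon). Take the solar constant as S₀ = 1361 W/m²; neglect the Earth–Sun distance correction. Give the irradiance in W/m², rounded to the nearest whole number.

574 W/m²

cos θ_z = sin(49.4°) sin(-12.3°) + cos(49.4°) cos(-12.3°) cos(-23.40°) = -0.1617 + 0.5835 = 0.4218.
Top-of-atmosphere irradiance = S₀ cos θ_z = 1361 × 0.4218 = 574.07 W/m².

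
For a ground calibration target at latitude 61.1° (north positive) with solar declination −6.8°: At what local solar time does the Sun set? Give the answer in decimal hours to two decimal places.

The sunset hour angle satisfies cos H_s = −tan φ tan δ = 0.2160, giving H_s = 77.53°.
Sunset is at 12 + H_s/15 = 12 + 5.169 = 17.169 h local solar time.

17.17 h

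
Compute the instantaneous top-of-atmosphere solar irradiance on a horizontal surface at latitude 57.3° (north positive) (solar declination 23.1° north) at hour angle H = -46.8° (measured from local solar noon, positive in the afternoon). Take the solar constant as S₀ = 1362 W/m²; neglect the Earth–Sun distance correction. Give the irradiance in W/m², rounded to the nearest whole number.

913 W/m²

cos θ_z = sin(57.3°) sin(23.1°) + cos(57.3°) cos(23.1°) cos(-46.80°) = 0.3302 + 0.3402 = 0.6704.
Top-of-atmosphere irradiance = S₀ cos θ_z = 1362 × 0.6704 = 913.08 W/m².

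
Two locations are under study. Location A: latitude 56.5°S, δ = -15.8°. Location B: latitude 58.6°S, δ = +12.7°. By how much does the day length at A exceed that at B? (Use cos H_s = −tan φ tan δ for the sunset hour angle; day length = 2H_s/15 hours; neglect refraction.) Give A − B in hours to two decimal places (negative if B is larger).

A: H_s = arccos(−tan -56.5° · tan -15.8°) = 115.31°, so 2H_s/15 = 15.3747 h.
B: H_s = arccos(−tan -58.6° · tan 12.7°) = 68.33°, so 2H_s/15 = 9.1107 h.
A − B = 15.3747 − 9.1107 = 6.2640 h.

+6.26 h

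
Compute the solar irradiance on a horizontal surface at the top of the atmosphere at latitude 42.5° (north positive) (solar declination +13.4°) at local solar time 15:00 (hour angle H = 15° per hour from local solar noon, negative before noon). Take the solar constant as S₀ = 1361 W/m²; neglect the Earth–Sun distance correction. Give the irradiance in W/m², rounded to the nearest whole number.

903 W/m²

Hour angle H = 15° × (15 − 12) = 45.00°.
cos θ_z = sin φ sin δ + cos φ cos δ cos H = (0.6756)(0.2317) + (0.7373)(0.9728)(0.7071) = 0.6637.
Top-of-atmosphere irradiance = S₀ cos θ_z = 1361 × 0.6637 = 903.30 W/m².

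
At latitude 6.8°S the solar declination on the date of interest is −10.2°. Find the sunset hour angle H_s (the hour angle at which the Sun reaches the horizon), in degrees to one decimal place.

The sunset hour angle satisfies cos H_s = −tan φ tan δ = -0.0215, giving H_s = 91.23°.

91.2°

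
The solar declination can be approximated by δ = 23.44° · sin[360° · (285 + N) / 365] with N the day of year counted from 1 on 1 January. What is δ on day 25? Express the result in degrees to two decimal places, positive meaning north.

360 × (285 + 25) / 365 = 305.753°; sin(305.753°) = -0.8115.
δ = 23.44 × -0.8115 = -19.022° ≈ -19.02°.

-19.02°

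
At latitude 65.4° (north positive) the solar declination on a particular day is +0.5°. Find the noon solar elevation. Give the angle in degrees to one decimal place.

25.1°

At local solar noon the hour angle is zero, so the elevation is 90° − |φ − δ| = 90° − |65.4° − (0.5°)| = 90° − 64.9° = 25.1°.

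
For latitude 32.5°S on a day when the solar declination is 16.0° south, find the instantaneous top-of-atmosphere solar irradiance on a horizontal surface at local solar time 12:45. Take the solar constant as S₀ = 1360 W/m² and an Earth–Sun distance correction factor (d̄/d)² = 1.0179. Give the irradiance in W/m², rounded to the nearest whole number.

1306 W/m²

Hour angle H = 15° × (12.75 − 12) = 11.25°.
cos θ_z = sin φ sin δ + cos φ cos δ cos H = (-0.5373)(-0.2756) + (0.8434)(0.9613)(0.9808) = 0.9433.
Top-of-atmosphere irradiance = S₀ (d̄/d)² cos θ_z = 1360 × 1.0179 × 0.9433 = 1305.85 W/m².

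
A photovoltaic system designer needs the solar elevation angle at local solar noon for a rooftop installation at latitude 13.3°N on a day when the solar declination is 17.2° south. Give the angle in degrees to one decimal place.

At local solar noon the hour angle is zero, so the elevation is 90° − |φ − δ| = 90° − |13.3° − (-17.2°)| = 90° − 30.5° = 59.5°.

59.5°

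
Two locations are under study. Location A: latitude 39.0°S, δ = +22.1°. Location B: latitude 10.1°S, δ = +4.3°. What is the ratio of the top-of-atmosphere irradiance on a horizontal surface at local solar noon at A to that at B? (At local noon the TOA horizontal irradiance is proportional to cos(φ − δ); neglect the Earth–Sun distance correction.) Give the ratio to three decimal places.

0.499

A: cos θ_z = cos(-39.0° − (22.1°)) = 0.4833.
B: cos θ_z = cos(-10.1° − (4.3°)) = 0.9686.
Ratio A/B = 0.4833 / 0.9686 = 0.4990.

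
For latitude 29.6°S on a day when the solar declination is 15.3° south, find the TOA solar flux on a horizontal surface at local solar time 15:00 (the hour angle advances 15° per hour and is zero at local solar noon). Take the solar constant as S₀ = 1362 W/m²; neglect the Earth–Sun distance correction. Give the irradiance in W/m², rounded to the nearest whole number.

985 W/m²

Hour angle H = 15° × (15 − 12) = 45.00°.
cos θ_z = sin(-29.6°) sin(-15.3°) + cos(-29.6°) cos(-15.3°) cos(45.00°) = 0.1303 + 0.5930 = 0.7233.
Top-of-atmosphere irradiance = S₀ cos θ_z = 1362 × 0.7233 = 985.13 W/m².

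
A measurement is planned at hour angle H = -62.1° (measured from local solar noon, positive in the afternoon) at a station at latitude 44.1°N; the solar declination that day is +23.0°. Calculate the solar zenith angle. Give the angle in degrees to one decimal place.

54.5°

With φ = 44.1°, δ = 23.0°, H = -62.10°: sin φ sin δ = 0.2719, cos φ cos δ cos H = 0.3093, so cos θ_z = 0.5812.
θ_z = arccos(0.5812) = 54.47°.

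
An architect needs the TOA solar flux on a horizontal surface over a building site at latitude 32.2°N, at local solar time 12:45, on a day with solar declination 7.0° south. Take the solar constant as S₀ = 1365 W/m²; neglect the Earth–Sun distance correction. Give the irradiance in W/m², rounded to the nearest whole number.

1036 W/m²

Hour angle H = 15° × (12.75 − 12) = 11.25°.
cos θ_z = sin φ sin δ + cos φ cos δ cos H = (0.5329)(-0.1219) + (0.8462)(0.9925)(0.9808) = 0.7588.
Top-of-atmosphere irradiance = S₀ cos θ_z = 1365 × 0.7588 = 1035.76 W/m².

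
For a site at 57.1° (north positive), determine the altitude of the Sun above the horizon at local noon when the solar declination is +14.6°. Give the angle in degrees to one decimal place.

At local solar noon the hour angle is zero, so the elevation is 90° − |φ − δ| = 90° − |57.1° − (14.6°)| = 90° − 42.5° = 47.5°.

47.5°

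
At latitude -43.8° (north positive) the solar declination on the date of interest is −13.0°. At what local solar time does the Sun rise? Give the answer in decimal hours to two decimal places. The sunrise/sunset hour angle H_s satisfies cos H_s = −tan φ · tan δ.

5.15 h

−tan φ tan δ = −(-0.9590)(-0.2309) = -0.2214; H_s = arccos(-0.2214) = 102.79°.
Sunrise is at 12 − H_s/15 = 12 − 6.853 = 5.147 h local solar time.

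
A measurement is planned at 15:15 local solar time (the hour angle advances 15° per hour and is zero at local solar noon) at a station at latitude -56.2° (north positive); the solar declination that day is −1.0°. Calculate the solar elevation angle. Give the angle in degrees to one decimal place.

Hour angle H = 15° × (15.25 − 12) = 48.75°.
With φ = -56.2°, δ = -1.0°, H = 48.75°: sin φ sin δ = 0.0145, cos φ cos δ cos H = 0.3667, so cos θ_z = 0.3812.
θ_z = arccos(0.3812) = 67.59°, so the elevation is 90° − 67.59° = 22.41°.

22.4°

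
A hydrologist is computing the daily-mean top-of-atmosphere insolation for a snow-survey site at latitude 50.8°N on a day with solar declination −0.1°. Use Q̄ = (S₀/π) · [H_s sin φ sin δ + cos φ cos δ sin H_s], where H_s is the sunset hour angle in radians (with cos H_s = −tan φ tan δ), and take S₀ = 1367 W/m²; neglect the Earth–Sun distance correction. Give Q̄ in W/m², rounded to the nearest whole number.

cos H_s = −tan(50.8°) · tan(-0.1°) = 0.0021, so H_s = arccos(0.0021) = 89.88°. In radians, H_s = 1.5687.
H_s sin φ sin δ = 1.5687 × 0.7749 × -0.0017 = -0.0021.
cos φ cos δ sin H_s = 0.6320 × 1.0000 × 1.0000 = 0.6320.
Q̄ = (1367/π) × (-0.0021 + 0.6320) = 435.13 × 0.6299 = 274.09 W/m².

274 W/m²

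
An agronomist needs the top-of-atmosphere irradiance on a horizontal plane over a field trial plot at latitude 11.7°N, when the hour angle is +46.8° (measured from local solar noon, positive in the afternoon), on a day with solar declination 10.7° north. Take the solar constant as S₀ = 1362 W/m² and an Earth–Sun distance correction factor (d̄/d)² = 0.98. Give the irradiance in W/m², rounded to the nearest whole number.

929 W/m²

cos θ_z = sin φ sin δ + cos φ cos δ cos H = (0.2028)(0.1857) + (0.9792)(0.9826)(0.6845) = 0.6963.
Top-of-atmosphere irradiance = S₀ (d̄/d)² cos θ_z = 1362 × 0.98 × 0.6963 = 929.39 W/m².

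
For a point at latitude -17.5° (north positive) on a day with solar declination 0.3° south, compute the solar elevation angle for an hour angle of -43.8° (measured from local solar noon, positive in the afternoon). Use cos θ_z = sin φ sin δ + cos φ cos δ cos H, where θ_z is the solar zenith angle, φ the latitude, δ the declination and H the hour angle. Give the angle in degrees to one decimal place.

cos θ_z = sin(-17.5°) sin(-0.3°) + cos(-17.5°) cos(-0.3°) cos(-43.80°) = 0.0016 + 0.6883 = 0.6899.
θ_z = arccos(0.6899) = 46.38°, so the elevation is 90° − 46.38° = 43.62°.

43.6°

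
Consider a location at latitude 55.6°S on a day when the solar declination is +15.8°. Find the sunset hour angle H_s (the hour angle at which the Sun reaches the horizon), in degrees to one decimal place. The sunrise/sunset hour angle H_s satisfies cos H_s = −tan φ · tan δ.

65.6°

cos H_s = −tan(-55.6°) · tan(15.8°) = 0.4133, so H_s = arccos(0.4133) = 65.59°.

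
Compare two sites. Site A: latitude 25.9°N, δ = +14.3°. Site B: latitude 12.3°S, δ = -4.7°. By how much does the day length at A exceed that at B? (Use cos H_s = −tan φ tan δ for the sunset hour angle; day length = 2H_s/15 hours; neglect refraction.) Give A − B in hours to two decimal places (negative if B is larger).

+0.81 h

A: H_s = arccos(−tan 25.9° · tan 14.3°) = 97.11°, so 2H_s/15 = 12.9480 h.
B: H_s = arccos(−tan -12.3° · tan -4.7°) = 91.03°, so 2H_s/15 = 12.1373 h.
A − B = 12.9480 − 12.1373 = 0.8107 h.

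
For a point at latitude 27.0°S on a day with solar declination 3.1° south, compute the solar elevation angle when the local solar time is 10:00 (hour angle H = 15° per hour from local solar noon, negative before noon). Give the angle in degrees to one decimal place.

52.7°

Hour angle H = 15° × (10 − 12) = -30.00°.
With φ = -27.0°, δ = -3.1°, H = -30.00°: sin φ sin δ = 0.0246, cos φ cos δ cos H = 0.7705, so cos θ_z = 0.7951.
θ_z = arccos(0.7951) = 37.34°, so the elevation is 90° − 37.34° = 52.66°.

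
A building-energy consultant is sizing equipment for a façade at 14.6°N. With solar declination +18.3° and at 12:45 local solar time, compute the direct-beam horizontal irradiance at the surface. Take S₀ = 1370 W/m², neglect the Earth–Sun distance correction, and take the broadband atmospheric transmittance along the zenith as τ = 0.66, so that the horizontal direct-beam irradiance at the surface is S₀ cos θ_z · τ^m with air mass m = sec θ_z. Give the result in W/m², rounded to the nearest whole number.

879 W/m²

Hour angle H = 15° × (12.75 − 12) = 11.25°.
With φ = 14.6°, δ = 18.3°, H = 11.25°: sin φ sin δ = 0.0791, cos φ cos δ cos H = 0.9011, so cos θ_z = 0.9802.
Air mass m = 1/cos θ_z = 1/0.9802 = 1.020; τ^m = 0.66^1.020 = 0.6545.
Surface direct beam = 1370 × 0.9802 × 0.6545 = 878.91 W/m².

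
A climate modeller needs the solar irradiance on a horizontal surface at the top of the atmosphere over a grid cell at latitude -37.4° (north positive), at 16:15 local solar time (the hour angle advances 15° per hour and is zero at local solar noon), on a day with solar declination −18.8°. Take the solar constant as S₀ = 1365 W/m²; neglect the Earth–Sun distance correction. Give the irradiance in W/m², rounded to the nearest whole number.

Hour angle H = 15° × (16.25 − 12) = 63.75°.
cos θ_z = sin(-37.4°) sin(-18.8°) + cos(-37.4°) cos(-18.8°) cos(63.75°) = 0.1957 + 0.3326 = 0.5283.
Top-of-atmosphere irradiance = S₀ cos θ_z = 1365 × 0.5283 = 721.13 W/m².

721 W/m²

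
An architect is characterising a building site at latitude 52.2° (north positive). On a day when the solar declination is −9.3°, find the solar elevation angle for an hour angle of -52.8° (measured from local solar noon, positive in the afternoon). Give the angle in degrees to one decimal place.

13.8°

cos θ_z = sin(52.2°) sin(-9.3°) + cos(52.2°) cos(-9.3°) cos(-52.80°) = -0.1277 + 0.3657 = 0.2380.
θ_z = arccos(0.2380) = 76.23°, so the elevation is 90° − 76.23° = 13.77°.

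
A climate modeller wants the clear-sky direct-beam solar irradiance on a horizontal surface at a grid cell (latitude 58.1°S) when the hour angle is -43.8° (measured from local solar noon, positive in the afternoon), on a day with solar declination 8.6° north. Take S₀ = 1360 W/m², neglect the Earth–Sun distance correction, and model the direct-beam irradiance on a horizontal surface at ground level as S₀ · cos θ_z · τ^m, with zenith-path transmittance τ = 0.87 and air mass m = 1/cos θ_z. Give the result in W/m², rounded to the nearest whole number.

With φ = -58.1°, δ = 8.6°, H = -43.80°: sin φ sin δ = -0.1270, cos φ cos δ cos H = 0.3771, so cos θ_z = 0.2501.
Air mass m = 1/cos θ_z = 1/0.2501 = 3.998; τ^m = 0.87^3.998 = 0.5731.
Surface direct beam = 1360 × 0.2501 × 0.5731 = 194.93 W/m².

195 W/m²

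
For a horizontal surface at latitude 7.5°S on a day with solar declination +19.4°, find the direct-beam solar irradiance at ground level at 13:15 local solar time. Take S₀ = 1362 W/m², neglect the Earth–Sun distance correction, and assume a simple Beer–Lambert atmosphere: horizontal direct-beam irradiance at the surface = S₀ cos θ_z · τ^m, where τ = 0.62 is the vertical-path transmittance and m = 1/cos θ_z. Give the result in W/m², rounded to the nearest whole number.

650 W/m²

Hour angle H = 15° × (13.25 − 12) = 18.75°.
cos θ_z = sin(-7.5°) sin(19.4°) + cos(-7.5°) cos(19.4°) cos(18.75°) = -0.0434 + 0.8855 = 0.8421.
Air mass m = 1/cos θ_z = 1/0.8421 = 1.188; τ^m = 0.62^1.188 = 0.5667.
Surface direct beam = 1362 × 0.8421 × 0.5667 = 649.97 W/m².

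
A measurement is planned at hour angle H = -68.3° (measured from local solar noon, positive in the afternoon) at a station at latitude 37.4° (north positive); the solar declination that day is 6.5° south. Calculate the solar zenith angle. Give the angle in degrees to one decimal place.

77.1°

cos θ_z = sin φ sin δ + cos φ cos δ cos H = (0.6074)(-0.1132) + (0.7944)(0.9936)(0.3697) = 0.2231.
θ_z = arccos(0.2231) = 77.11°.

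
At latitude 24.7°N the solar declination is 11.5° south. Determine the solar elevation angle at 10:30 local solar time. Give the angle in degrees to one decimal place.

47.7°

Hour angle H = 15° × (10.5 − 12) = -22.50°.
With φ = 24.7°, δ = -11.5°, H = -22.50°: sin φ sin δ = -0.0833, cos φ cos δ cos H = 0.8225, so cos θ_z = 0.7392.
θ_z = arccos(0.7392) = 42.34°, so the elevation is 90° − 42.34° = 47.66°.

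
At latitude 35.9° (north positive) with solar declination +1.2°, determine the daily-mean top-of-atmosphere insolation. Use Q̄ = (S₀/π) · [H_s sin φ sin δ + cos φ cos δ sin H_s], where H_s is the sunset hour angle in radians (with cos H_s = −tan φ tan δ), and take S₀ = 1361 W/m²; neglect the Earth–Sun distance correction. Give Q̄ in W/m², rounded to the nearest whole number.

cos H_s = −tan(35.9°) · tan(1.2°) = -0.0152, so H_s = arccos(-0.0152) = 90.87°. In radians, H_s = 1.5860.
H_s sin φ sin δ = 1.5860 × 0.5864 × 0.0209 = 0.0194.
cos φ cos δ sin H_s = 0.8100 × 0.9998 × 0.9999 = 0.8098.
Q̄ = (1361/π) × (0.0194 + 0.8098) = 433.22 × 0.8292 = 359.23 W/m².

359 W/m²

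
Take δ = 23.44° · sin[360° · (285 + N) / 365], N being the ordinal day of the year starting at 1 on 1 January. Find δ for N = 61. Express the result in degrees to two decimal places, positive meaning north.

-7.53°

360 × (285 + 61) / 365 = 341.260°; sin(341.260°) = -0.3213.
δ = 23.44 × -0.3213 = -7.531° ≈ -7.53°.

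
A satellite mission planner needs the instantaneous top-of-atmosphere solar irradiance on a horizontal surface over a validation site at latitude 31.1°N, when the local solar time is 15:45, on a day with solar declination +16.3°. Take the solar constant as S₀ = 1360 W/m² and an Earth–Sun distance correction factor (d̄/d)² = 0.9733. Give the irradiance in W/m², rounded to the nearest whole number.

Hour angle H = 15° × (15.75 − 12) = 56.25°.
cos θ_z = sin φ sin δ + cos φ cos δ cos H = (0.5165)(0.2807) + (0.8563)(0.9598)(0.5556) = 0.6016.
Top-of-atmosphere irradiance = S₀ (d̄/d)² cos θ_z = 1360 × 0.9733 × 0.6016 = 796.33 W/m².

796 W/m²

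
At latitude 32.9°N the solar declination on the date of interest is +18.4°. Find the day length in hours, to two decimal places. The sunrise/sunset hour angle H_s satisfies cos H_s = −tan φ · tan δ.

−tan φ tan δ = −(0.6469)(0.3327) = -0.2152; H_s = arccos(-0.2152) = 102.43°.
Day length = 2 H_s / 15° h⁻¹ = 204.86° / 15 = 13.657 h.

13.66 hours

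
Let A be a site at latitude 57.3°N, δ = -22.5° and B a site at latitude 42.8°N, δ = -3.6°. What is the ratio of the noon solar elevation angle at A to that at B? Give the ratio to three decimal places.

0.234

A: 90° − |57.3 − (-22.5)| = 10.20°.
B: 90° − |42.8 − (-3.6)| = 43.60°.
Ratio A/B = 10.2000 / 43.6000 = 0.2339.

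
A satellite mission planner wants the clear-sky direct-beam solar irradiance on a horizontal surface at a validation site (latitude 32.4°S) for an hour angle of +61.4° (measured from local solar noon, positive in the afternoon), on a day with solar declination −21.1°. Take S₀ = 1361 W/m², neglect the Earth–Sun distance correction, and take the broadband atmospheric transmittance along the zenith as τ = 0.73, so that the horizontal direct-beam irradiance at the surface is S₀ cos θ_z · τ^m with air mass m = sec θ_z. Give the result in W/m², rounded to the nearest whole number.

With φ = -32.4°, δ = -21.1°, H = 61.40°: sin φ sin δ = 0.1929, cos φ cos δ cos H = 0.3771, so cos θ_z = 0.5700.
Air mass m = 1/cos θ_z = 1/0.5700 = 1.754; τ^m = 0.73^1.754 = 0.5758.
Surface direct beam = 1361 × 0.5700 × 0.5758 = 446.69 W/m².

447 W/m²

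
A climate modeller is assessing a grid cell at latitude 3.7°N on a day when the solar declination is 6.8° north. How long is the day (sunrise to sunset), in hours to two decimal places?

12.06 hours

−tan φ tan δ = −(0.0647)(0.1192) = -0.0077; H_s = arccos(-0.0077) = 90.44°.
Day length = 2 H_s / 15° h⁻¹ = 180.88° / 15 = 12.059 h.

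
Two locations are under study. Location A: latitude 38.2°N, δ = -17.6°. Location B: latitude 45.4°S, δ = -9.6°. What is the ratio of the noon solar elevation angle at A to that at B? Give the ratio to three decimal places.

0.631

A: 90° − |38.2 − (-17.6)| = 34.20°.
B: 90° − |-45.4 − (-9.6)| = 54.20°.
Ratio A/B = 34.2000 / 54.2000 = 0.6310.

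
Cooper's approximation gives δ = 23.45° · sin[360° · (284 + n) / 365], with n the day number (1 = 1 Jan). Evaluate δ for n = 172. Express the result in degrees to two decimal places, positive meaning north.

360 × (284 + 172) / 365 = 449.753°; sin(449.753°) = 1.0000.
δ = 23.45 × 1.0000 = 23.450° ≈ +23.45°.

+23.45°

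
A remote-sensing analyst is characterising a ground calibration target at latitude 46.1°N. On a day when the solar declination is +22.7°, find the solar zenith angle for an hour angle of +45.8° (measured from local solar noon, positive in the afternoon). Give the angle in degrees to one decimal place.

43.6°

cos θ_z = sin(46.1°) sin(22.7°) + cos(46.1°) cos(22.7°) cos(45.80°) = 0.2781 + 0.4460 = 0.7241.
θ_z = arccos(0.7241) = 43.61°.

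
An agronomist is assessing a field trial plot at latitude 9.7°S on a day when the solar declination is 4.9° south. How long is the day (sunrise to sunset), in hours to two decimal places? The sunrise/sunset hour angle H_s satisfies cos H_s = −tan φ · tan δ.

cos H_s = −tan(-9.7°) · tan(-4.9°) = -0.0147, so H_s = arccos(-0.0147) = 90.84°.
Day length = 2 H_s / 15° h⁻¹ = 181.68° / 15 = 12.112 h.

12.11 hours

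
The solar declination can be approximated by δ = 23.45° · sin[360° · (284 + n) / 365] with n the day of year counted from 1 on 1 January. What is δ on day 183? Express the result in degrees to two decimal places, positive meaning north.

+23.05°

360 × (284 + 183) / 365 = 460.603°; sin(460.603°) = 0.9829.
δ = 23.45 × 0.9829 = 23.049° ≈ +23.05°.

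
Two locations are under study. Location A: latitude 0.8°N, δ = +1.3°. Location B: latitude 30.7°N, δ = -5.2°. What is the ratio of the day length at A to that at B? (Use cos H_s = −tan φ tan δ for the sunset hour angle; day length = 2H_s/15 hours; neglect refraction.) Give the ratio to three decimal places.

1.036

A: H_s = arccos(−tan 0.8° · tan 1.3°) = 90.02°, so 2H_s/15 = 12.0027 h.
B: H_s = arccos(−tan 30.7° · tan -5.2°) = 86.90°, so 2H_s/15 = 11.5867 h.
Ratio A/B = 12.0027 / 11.5867 = 1.0359.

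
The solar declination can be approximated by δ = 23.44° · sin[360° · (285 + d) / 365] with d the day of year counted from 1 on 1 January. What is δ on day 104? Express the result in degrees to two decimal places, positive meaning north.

360 × (285 + 104) / 365 = 383.671°; sin(383.671°) = 0.4015.
δ = 23.44 × 0.4015 = 9.411° ≈ +9.41°.

+9.41°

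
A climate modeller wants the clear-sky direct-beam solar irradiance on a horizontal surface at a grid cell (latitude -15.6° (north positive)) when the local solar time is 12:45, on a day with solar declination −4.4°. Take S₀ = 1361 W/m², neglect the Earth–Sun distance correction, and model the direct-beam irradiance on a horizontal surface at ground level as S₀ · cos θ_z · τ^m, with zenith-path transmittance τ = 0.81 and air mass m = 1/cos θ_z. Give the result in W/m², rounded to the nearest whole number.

Hour angle H = 15° × (12.75 − 12) = 11.25°.
With φ = -15.6°, δ = -4.4°, H = 11.25°: sin φ sin δ = 0.0206, cos φ cos δ cos H = 0.9419, so cos θ_z = 0.9625.
Air mass m = 1/cos θ_z = 1/0.9625 = 1.039; τ^m = 0.81^1.039 = 0.8034.
Surface direct beam = 1361 × 0.9625 × 0.8034 = 1052.42 W/m².

1052 W/m²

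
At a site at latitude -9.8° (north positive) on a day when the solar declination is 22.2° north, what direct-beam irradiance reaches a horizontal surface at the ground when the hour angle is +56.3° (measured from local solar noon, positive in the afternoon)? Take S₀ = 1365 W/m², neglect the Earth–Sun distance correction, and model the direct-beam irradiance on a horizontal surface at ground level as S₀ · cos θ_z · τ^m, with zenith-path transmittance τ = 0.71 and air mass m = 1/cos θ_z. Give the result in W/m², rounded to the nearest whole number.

cos θ_z = sin φ sin δ + cos φ cos δ cos H = (-0.1702)(0.3778) + (0.9854)(0.9259)(0.5548) = 0.4419.
Air mass m = 1/cos θ_z = 1/0.4419 = 2.263; τ^m = 0.71^2.263 = 0.4607.
Surface direct beam = 1365 × 0.4419 × 0.4607 = 277.89 W/m².

278 W/m²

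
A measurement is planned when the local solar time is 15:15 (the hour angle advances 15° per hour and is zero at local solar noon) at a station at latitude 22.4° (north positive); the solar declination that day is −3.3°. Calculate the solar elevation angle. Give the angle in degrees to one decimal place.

35.9°

Hour angle H = 15° × (15.25 − 12) = 48.75°.
cos θ_z = sin(22.4°) sin(-3.3°) + cos(22.4°) cos(-3.3°) cos(48.75°) = -0.0219 + 0.6086 = 0.5867.
θ_z = arccos(0.5867) = 54.08°, so the elevation is 90° − 54.08° = 35.92°.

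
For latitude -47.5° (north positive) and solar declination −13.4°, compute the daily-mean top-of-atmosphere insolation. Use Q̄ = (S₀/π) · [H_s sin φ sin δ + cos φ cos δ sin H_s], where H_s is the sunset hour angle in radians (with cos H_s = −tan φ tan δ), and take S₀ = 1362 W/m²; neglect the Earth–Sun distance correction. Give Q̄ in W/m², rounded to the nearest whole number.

411 W/m²

The sunset hour angle satisfies cos H_s = −tan φ tan δ = -0.2600, giving H_s = 105.07°. In radians, H_s = 1.8338.
H_s sin φ sin δ = 1.8338 × -0.7373 × -0.2317 = 0.3133.
cos φ cos δ sin H_s = 0.6756 × 0.9728 × 0.9656 = 0.6346.
Q̄ = (1362/π) × (0.3133 + 0.6346) = 433.54 × 0.9479 = 410.95 W/m².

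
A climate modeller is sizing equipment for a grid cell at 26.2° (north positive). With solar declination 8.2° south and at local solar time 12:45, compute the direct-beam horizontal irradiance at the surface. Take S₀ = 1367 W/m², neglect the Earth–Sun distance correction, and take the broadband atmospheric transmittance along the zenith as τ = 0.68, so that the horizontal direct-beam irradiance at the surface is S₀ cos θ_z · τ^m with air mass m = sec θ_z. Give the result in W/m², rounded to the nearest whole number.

Hour angle H = 15° × (12.75 − 12) = 11.25°.
With φ = 26.2°, δ = -8.2°, H = 11.25°: sin φ sin δ = -0.0630, cos φ cos δ cos H = 0.8710, so cos θ_z = 0.8080.
Air mass m = 1/cos θ_z = 1/0.8080 = 1.238; τ^m = 0.68^1.238 = 0.6204.
Surface direct beam = 1367 × 0.8080 × 0.6204 = 685.25 W/m².

685 W/m²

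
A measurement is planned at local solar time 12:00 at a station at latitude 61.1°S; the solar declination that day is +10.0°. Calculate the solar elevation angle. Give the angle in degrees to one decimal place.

Hour angle H = 15° × (12 − 12) = 0.00°.
cos θ_z = sin φ sin δ + cos φ cos δ cos H = (-0.8755)(0.1736) + (0.4833)(0.9848)(1.0000) = 0.3240.
θ_z = arccos(0.3240) = 71.09°, so the elevation is 90° − 71.09° = 18.91°.

18.9°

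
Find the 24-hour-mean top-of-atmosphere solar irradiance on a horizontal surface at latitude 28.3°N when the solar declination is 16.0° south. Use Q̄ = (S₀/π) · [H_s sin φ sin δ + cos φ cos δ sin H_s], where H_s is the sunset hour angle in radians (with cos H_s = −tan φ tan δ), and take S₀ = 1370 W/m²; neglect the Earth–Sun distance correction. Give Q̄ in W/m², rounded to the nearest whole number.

−tan φ tan δ = −(0.5384)(-0.2867) = 0.1544; H_s = arccos(0.1544) = 81.12°. In radians, H_s = 1.4158.
H_s sin φ sin δ = 1.4158 × 0.4741 × -0.2756 = -0.1850.
cos φ cos δ sin H_s = 0.8805 × 0.9613 × 0.9880 = 0.8363.
Q̄ = (1370/π) × (-0.1850 + 0.8363) = 436.08 × 0.6513 = 284.02 W/m².

284 W/m²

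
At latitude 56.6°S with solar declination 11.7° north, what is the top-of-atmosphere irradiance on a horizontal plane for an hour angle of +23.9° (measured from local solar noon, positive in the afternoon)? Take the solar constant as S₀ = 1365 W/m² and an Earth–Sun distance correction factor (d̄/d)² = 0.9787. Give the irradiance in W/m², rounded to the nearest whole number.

432 W/m²

cos θ_z = sin(-56.6°) sin(11.7°) + cos(-56.6°) cos(11.7°) cos(23.90°) = -0.1693 + 0.4928 = 0.3235.
Top-of-atmosphere irradiance = S₀ (d̄/d)² cos θ_z = 1365 × 0.9787 × 0.3235 = 432.17 W/m².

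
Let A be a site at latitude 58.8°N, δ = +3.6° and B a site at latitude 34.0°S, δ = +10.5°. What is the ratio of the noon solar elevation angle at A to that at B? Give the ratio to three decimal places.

A: 90° − |58.8 − (3.6)| = 34.80°.
B: 90° − |-34.0 − (10.5)| = 45.50°.
Ratio A/B = 34.8000 / 45.5000 = 0.7648.

0.765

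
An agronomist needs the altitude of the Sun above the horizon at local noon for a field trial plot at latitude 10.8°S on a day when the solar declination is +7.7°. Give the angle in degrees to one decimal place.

At local solar noon the hour angle is zero, so the elevation is 90° − |φ − δ| = 90° − |-10.8° − (7.7°)| = 90° − 18.5° = 71.5°.

71.5°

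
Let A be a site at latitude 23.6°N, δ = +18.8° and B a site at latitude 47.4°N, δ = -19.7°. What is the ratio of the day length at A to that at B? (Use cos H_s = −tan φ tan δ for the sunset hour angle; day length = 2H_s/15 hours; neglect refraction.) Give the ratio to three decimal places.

1.469

A: H_s = arccos(−tan 23.6° · tan 18.8°) = 98.55°, so 2H_s/15 = 13.1400 h.
B: H_s = arccos(−tan 47.4° · tan -19.7°) = 67.08°, so 2H_s/15 = 8.9440 h.
Ratio A/B = 13.1400 / 8.9440 = 1.4691.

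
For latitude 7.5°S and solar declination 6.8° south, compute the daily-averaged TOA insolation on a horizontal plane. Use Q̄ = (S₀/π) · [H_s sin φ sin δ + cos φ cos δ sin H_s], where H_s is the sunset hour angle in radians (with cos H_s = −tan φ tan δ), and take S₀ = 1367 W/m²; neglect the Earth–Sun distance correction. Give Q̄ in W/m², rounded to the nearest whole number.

439 W/m²

−tan φ tan δ = −(-0.1317)(-0.1192) = -0.0157; H_s = arccos(-0.0157) = 90.90°. In radians, H_s = 1.5865.
H_s sin φ sin δ = 1.5865 × -0.1305 × -0.1184 = 0.0245.
cos φ cos δ sin H_s = 0.9914 × 0.9930 × 0.9999 = 0.9844.
Q̄ = (1367/π) × (0.0245 + 0.9844) = 435.13 × 1.0089 = 439.00 W/m².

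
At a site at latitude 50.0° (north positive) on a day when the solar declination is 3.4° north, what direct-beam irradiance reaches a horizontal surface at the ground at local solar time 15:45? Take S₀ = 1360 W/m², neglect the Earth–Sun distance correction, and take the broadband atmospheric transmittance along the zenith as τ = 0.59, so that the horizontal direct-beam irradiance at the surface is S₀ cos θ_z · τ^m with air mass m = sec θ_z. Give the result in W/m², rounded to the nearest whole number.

Hour angle H = 15° × (15.75 − 12) = 56.25°.
With φ = 50.0°, δ = 3.4°, H = 56.25°: sin φ sin δ = 0.0454, cos φ cos δ cos H = 0.3565, so cos θ_z = 0.4019.
Air mass m = 1/cos θ_z = 1/0.4019 = 2.488; τ^m = 0.59^2.488 = 0.2691.
Surface direct beam = 1360 × 0.4019 × 0.2691 = 147.09 W/m².

147 W/m²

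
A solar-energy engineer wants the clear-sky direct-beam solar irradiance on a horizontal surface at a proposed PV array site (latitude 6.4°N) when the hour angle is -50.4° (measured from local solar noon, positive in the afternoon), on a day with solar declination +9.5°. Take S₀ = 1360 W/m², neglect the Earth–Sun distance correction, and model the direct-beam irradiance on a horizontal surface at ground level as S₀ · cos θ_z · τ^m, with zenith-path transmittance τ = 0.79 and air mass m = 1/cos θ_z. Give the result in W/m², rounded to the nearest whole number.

606 W/m²

cos θ_z = sin(6.4°) sin(9.5°) + cos(6.4°) cos(9.5°) cos(-50.40°) = 0.0184 + 0.6248 = 0.6432.
Air mass m = 1/cos θ_z = 1/0.6432 = 1.555; τ^m = 0.79^1.555 = 0.6931.
Surface direct beam = 1360 × 0.6432 × 0.6931 = 606.29 W/m².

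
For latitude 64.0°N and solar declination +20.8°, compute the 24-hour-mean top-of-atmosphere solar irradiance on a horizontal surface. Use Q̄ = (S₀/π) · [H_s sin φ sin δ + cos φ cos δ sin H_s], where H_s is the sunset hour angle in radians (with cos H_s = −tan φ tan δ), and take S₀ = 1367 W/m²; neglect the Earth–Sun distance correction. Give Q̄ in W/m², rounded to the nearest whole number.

The sunset hour angle satisfies cos H_s = −tan φ tan δ = -0.7788, giving H_s = 141.15°. In radians, H_s = 2.4635.
H_s sin φ sin δ = 2.4635 × 0.8988 × 0.3551 = 0.7863.
cos φ cos δ sin H_s = 0.4384 × 0.9348 × 0.6273 = 0.2571.
Q̄ = (1367/π) × (0.7863 + 0.2571) = 435.13 × 1.0434 = 454.01 W/m².

454 W/m²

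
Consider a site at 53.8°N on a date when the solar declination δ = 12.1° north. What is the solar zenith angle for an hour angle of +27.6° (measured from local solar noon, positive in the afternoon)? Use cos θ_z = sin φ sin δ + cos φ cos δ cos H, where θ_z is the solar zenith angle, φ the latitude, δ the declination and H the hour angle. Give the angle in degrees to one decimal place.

47.1°

cos θ_z = sin φ sin δ + cos φ cos δ cos H = (0.8070)(0.2096) + (0.5906)(0.9778)(0.8862) = 0.6809.
θ_z = arccos(0.6809) = 47.09°.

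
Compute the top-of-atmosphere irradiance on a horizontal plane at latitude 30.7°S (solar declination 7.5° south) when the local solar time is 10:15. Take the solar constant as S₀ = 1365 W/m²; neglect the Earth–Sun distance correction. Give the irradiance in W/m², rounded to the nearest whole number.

1135 W/m²

Hour angle H = 15° × (10.25 − 12) = -26.25°.
cos θ_z = sin(-30.7°) sin(-7.5°) + cos(-30.7°) cos(-7.5°) cos(-26.25°) = 0.0666 + 0.7646 = 0.8312.
Top-of-atmosphere irradiance = S₀ cos θ_z = 1365 × 0.8312 = 1134.59 W/m².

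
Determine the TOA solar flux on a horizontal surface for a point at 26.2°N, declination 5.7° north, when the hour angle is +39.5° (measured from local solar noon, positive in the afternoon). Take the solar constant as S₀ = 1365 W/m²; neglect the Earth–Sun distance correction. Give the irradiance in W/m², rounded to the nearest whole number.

1000 W/m²

cos θ_z = sin(26.2°) sin(5.7°) + cos(26.2°) cos(5.7°) cos(39.50°) = 0.0439 + 0.6889 = 0.7328.
Top-of-atmosphere irradiance = S₀ cos θ_z = 1365 × 0.7328 = 1000.27 W/m².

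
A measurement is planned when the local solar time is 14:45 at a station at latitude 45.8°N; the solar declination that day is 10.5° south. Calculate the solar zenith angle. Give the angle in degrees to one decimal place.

67.4°

Hour angle H = 15° × (14.75 − 12) = 41.25°.
With φ = 45.8°, δ = -10.5°, H = 41.25°: sin φ sin δ = -0.1306, cos φ cos δ cos H = 0.5154, so cos θ_z = 0.3848.
θ_z = arccos(0.3848) = 67.37°.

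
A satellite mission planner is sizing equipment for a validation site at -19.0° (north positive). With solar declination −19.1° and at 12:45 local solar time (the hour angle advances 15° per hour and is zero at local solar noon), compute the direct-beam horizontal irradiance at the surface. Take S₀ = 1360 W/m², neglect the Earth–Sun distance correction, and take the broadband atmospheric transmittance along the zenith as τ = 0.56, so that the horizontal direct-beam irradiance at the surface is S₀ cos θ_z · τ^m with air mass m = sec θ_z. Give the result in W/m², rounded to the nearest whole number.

741 W/m²

Hour angle H = 15° × (12.75 − 12) = 11.25°.
With φ = -19.0°, δ = -19.1°, H = 11.25°: sin φ sin δ = 0.1065, cos φ cos δ cos H = 0.8763, so cos θ_z = 0.9828.
Air mass m = 1/cos θ_z = 1/0.9828 = 1.018; τ^m = 0.56^1.018 = 0.5542.
Surface direct beam = 1360 × 0.9828 × 0.5542 = 740.75 W/m².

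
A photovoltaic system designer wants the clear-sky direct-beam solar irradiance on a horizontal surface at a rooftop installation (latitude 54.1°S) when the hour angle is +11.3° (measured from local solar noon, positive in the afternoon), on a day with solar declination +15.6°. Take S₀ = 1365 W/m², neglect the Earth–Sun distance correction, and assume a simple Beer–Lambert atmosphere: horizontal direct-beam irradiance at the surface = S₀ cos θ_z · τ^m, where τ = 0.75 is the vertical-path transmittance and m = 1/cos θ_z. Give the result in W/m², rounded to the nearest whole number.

cos θ_z = sin φ sin δ + cos φ cos δ cos H = (-0.8100)(0.2689) + (0.5864)(0.9632)(0.9806) = 0.3361.
Air mass m = 1/cos θ_z = 1/0.3361 = 2.975; τ^m = 0.75^2.975 = 0.4249.
Surface direct beam = 1365 × 0.3361 × 0.4249 = 194.93 W/m².

195 W/m²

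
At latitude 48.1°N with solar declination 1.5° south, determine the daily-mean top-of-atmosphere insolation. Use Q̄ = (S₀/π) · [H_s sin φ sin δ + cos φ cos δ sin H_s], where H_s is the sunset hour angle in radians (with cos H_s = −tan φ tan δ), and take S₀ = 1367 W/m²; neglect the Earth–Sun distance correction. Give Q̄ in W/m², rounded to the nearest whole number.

cos H_s = −tan(48.1°) · tan(-1.5°) = 0.0292, so H_s = arccos(0.0292) = 88.33°. In radians, H_s = 1.5416.
H_s sin φ sin δ = 1.5416 × 0.7443 × -0.0262 = -0.0301.
cos φ cos δ sin H_s = 0.6678 × 0.9997 × 0.9996 = 0.6673.
Q̄ = (1367/π) × (-0.0301 + 0.6673) = 435.13 × 0.6372 = 277.26 W/m².

277 W/m²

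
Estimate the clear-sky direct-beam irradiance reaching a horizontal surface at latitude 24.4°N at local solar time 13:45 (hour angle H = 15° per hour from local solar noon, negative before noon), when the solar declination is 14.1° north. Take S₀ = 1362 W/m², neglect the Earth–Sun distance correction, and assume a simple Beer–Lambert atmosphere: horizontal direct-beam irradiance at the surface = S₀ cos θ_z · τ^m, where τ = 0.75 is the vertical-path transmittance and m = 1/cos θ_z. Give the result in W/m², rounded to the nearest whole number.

881 W/m²

Hour angle H = 15° × (13.75 − 12) = 26.25°.
cos θ_z = sin φ sin δ + cos φ cos δ cos H = (0.4131)(0.2436) + (0.9107)(0.9699)(0.8969) = 0.8929.
Air mass m = 1/cos θ_z = 1/0.8929 = 1.120; τ^m = 0.75^1.120 = 0.7246.
Surface direct beam = 1362 × 0.8929 × 0.7246 = 881.21 W/m².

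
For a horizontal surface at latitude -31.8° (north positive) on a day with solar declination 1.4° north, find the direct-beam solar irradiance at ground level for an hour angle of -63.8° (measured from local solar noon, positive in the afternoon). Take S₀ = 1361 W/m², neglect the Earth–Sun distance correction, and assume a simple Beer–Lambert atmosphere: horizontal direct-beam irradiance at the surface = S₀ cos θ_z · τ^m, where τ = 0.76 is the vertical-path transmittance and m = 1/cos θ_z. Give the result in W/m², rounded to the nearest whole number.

With φ = -31.8°, δ = 1.4°, H = -63.80°: sin φ sin δ = -0.0129, cos φ cos δ cos H = 0.3751, so cos θ_z = 0.3622.
Air mass m = 1/cos θ_z = 1/0.3622 = 2.761; τ^m = 0.76^2.761 = 0.4687.
Surface direct beam = 1361 × 0.3622 × 0.4687 = 231.05 W/m².

231 W/m²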